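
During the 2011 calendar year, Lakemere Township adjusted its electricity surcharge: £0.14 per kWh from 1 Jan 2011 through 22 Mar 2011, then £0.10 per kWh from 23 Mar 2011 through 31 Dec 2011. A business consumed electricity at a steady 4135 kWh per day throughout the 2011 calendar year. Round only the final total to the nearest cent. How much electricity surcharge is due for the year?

£164,324.90

1 Jan – 22 Mar 2011: 81 days × 4135 kWh/day = 334,935 kWh at £0.14/kWh → £46,890.90
23 Mar – 31 Dec 2011: 284 days × 4135 kWh/day = 1,174,340 kWh at £0.10/kWh → £117,434.00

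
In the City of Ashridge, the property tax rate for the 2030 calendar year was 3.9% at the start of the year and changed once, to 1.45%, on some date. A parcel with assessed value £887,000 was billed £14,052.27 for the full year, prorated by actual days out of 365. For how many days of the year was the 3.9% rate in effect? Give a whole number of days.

Let d = days at the first rate; then 365 − d days at the second rate.
£887,000 × [3.9%·d + 1.45%·(365−d)] / 365 = £14,052.27
Solving gives d = 20, so the new rate took effect on January 21, 2030.

20 days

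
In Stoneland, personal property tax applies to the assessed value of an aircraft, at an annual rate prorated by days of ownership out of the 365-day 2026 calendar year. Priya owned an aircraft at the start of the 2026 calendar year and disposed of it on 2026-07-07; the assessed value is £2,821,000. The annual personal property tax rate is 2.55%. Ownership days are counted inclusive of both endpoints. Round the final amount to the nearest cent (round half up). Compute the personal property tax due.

Days held (2026-01-01 to 2026-07-07): 188 out of 365
Tax = £2,821,000 × 2.55% × 188/365 = £37,051.7096

£37,051.71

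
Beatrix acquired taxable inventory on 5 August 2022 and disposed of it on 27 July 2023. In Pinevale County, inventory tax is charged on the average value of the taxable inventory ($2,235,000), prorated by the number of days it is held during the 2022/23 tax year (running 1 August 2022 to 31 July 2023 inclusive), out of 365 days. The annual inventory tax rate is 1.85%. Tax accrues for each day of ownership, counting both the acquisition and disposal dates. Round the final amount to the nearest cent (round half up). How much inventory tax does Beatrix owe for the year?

$40,441.25

Days held (5 August 2022 – 27 July 2023): 357 out of 365
Tax = $2,235,000 × 1.85% × 357/365 = $40,441.2534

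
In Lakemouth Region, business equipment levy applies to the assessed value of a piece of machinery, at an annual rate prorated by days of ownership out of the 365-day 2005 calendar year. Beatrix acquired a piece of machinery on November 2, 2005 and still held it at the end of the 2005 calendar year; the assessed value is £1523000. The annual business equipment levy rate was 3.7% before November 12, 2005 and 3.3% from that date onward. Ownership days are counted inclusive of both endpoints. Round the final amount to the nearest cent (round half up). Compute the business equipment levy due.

£8428.66

November 2 – November 11, 2005: 10 days at 3.7% → £1523000 × 3.7% × 10/365 = £1543.8630
November 12 – December 31, 2005: 50 days at 3.3% → £1523000 × 3.3% × 50/365 = £6884.7945
Total = £8428.6575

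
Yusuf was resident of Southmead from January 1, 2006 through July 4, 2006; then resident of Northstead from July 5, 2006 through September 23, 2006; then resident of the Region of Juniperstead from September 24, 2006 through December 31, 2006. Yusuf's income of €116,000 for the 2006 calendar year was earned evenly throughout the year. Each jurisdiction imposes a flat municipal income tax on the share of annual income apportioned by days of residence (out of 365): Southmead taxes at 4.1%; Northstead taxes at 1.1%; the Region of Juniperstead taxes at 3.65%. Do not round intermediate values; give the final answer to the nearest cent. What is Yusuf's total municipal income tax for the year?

Southmead, January 1 – July 4, 2006: 185 days → €116,000 × 4.1% × 185/365 = €2,410.5753
Northstead, July 5 – September 23, 2006: 81 days → €116,000 × 1.1% × 81/365 = €283.1671
The Region of Juniperstead, September 24 – December 31, 2006: 99 days → €116,000 × 3.65% × 99/365 = €1,148.4000
Total = €3,842.1425

€3,842.14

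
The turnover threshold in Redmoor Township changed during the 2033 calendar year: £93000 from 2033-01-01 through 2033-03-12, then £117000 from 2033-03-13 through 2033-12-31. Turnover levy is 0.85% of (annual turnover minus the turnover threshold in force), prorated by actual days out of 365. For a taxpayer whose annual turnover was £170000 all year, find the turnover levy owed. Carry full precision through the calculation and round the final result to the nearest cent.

£490.18

2033-01-01 to 2033-03-12: 71 days, exemption £93000 → (£170000 − £93000) × 0.85% × 71/365 = £127.3137
2033-03-13 to 2033-12-31: 294 days, exemption £117000 → (£170000 − £117000) × 0.85% × 294/365 = £362.8685
Total = £490.1822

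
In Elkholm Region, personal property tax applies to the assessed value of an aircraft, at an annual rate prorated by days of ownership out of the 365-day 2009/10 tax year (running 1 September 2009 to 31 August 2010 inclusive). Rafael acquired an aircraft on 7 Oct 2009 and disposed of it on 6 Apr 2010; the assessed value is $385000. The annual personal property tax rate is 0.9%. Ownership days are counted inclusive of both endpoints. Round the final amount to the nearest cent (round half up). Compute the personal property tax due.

Days held (7 Oct 2009 – 6 Apr 2010): 182 out of 365
Tax = $385000 × 0.9% × 182/365 = $1727.7534

$1727.75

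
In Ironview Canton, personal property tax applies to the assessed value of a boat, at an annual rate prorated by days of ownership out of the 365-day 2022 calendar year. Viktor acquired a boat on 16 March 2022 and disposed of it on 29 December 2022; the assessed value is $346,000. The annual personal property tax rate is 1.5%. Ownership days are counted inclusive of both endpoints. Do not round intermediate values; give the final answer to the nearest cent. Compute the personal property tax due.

$4,109.34

Days held (16 March – 29 December 2022): 289 out of 365
Tax = $346,000 × 1.5% × 289/365 = $4,109.3425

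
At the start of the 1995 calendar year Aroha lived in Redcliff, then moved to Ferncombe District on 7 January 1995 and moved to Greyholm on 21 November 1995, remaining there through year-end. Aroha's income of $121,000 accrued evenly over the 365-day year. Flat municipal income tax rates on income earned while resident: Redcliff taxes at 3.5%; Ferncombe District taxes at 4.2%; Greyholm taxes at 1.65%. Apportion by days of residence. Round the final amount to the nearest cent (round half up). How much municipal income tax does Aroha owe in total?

Redcliff, 1 January – 6 January 1995: 6 days → $121,000 × 3.5% × 6/365 = $69.6164
Ferncombe District, 7 January – 20 November 1995: 318 days → $121,000 × 4.2% × 318/365 = $4,427.6055
Greyholm, 21 November – 31 December 1995: 41 days → $121,000 × 1.65% × 41/365 = $224.2644
Total = $4,721.4863

$4,721.49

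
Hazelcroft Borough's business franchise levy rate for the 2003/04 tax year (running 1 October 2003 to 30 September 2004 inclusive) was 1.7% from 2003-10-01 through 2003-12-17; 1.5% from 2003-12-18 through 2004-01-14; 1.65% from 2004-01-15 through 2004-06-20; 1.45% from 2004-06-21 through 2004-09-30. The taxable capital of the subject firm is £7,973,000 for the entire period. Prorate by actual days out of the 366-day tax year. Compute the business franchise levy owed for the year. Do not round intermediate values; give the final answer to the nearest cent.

£127,045.18

2003-10-01 to 2003-12-17: 78 days at 1.7% → £7,973,000 × 1.7% × 78/366 = £28,885.7869
2003-12-18 to 2004-01-14: 28 days at 1.5% → £7,973,000 × 1.5% × 28/366 = £9,149.3443
2004-01-15 to 2004-06-20: 158 days at 1.65% → £7,973,000 × 1.65% × 158/366 = £56,791.2869
2004-06-21 to 2004-09-30: 102 days at 1.45% → £7,973,000 × 1.45% × 102/366 = £32,218.7623
Total = £127,045.1803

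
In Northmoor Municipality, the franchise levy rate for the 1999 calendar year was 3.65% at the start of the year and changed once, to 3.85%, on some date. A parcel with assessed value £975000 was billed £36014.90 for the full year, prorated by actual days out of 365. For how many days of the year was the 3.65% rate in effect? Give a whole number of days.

285 days

Let d = days at the first rate; then 365 − d days at the second rate.
£975000 × [3.65%·d + 3.85%·(365−d)] / 365 = £36014.90
Solving gives d = 285, so the new rate took effect on 13 Oct 1999.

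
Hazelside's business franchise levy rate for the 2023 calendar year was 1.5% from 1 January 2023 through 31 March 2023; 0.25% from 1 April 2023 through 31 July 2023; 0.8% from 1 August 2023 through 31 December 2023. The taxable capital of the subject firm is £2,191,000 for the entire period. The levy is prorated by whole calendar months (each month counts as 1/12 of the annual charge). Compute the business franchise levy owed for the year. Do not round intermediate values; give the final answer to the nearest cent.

£17,345.42

1 January – 31 March 2023: 3 months at 1.5% → £2,191,000 × 1.5% × 3/12 = £8,216.2500
1 April – 31 July 2023: 4 months at 0.25% → £2,191,000 × 0.25% × 4/12 = £1,825.8333
1 August – 31 December 2023: 5 months at 0.8% → £2,191,000 × 0.8% × 5/12 = £7,303.3333
Total = £17,345.4167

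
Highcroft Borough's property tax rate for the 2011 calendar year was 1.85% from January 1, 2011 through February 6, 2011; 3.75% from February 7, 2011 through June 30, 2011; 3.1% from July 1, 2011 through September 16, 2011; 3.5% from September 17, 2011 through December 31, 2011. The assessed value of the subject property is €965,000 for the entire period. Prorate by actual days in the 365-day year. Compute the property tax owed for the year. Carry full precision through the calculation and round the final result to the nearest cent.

January 1 – February 6, 2011: 37 days at 1.85% → €965,000 × 1.85% × 37/365 = €1,809.7055
February 7 – June 30, 2011: 144 days at 3.75% → €965,000 × 3.75% × 144/365 = €14,276.7123
July 1 – September 16, 2011: 78 days at 3.1% → €965,000 × 3.1% × 78/365 = €6,392.7945
September 17 – December 31, 2011: 106 days at 3.5% → €965,000 × 3.5% × 106/365 = €9,808.6301
Total = €32,287.8425

€32,287.84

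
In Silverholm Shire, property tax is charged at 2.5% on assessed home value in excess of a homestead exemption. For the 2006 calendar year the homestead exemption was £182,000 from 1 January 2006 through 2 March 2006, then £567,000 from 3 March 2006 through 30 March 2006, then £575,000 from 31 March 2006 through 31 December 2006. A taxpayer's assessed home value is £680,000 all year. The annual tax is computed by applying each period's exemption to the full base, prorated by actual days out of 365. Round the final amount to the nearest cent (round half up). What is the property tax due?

£4,282.33

1 January – 2 March 2006: 61 days, exemption £182,000 → (£680,000 − £182,000) × 2.5% × 61/365 = £2,080.6849
3 March – 30 March 2006: 28 days, exemption £567,000 → (£680,000 − £567,000) × 2.5% × 28/365 = £216.7123
31 March – 31 December 2006: 276 days, exemption £575,000 → (£680,000 − £575,000) × 2.5% × 276/365 = £1,984.9315
Total = £4,282.3288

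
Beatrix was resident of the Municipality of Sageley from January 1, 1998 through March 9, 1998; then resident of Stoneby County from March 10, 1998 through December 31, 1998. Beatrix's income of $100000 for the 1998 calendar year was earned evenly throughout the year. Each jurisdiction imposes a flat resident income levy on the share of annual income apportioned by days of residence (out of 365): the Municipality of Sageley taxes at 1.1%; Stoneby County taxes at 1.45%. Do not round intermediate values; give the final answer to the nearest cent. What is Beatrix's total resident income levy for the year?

$1384.79

The Municipality of Sageley, January 1 – March 9, 1998: 68 days → $100000 × 1.1% × 68/365 = $204.9315
Stoneby County, March 10 – December 31, 1998: 297 days → $100000 × 1.45% × 297/365 = $1179.8630
Total = $1384.7945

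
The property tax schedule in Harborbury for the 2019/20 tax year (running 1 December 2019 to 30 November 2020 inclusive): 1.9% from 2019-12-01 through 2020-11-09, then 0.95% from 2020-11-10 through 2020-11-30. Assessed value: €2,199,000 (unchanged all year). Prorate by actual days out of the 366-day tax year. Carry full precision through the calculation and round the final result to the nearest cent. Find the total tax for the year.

€40,582.36

2019-12-01 to 2020-11-09: 345 days at 1.9% → €2,199,000 × 1.9% × 345/366 = €39,383.7295
2020-11-10 to 2020-11-30: 21 days at 0.95% → €2,199,000 × 0.95% × 21/366 = €1,198.6352
Total = €40,582.3648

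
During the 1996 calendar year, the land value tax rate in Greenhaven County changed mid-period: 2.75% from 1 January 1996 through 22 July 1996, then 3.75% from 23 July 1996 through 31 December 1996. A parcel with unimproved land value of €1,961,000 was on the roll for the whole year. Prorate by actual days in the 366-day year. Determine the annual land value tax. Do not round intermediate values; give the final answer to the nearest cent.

€62,607.34

1 January – 22 July 1996: 204 days at 2.75% → €1,961,000 × 2.75% × 204/366 = €30,057.9508
23 July – 31 December 1996: 162 days at 3.75% → €1,961,000 × 3.75% × 162/366 = €32,549.3852
Total = €62,607.3361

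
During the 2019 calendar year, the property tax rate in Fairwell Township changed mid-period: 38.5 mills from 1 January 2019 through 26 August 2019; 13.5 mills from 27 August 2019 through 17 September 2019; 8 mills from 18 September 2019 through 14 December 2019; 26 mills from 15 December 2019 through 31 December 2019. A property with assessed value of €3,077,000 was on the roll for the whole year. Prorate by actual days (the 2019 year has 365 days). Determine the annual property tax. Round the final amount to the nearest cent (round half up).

1 January – 26 August 2019: 238 days at 38.5 mills → €3,077,000 × 3.85% × 238/365 = €77,245.3452
27 August – 17 September 2019: 22 days at 13.5 mills → €3,077,000 × 1.35% × 22/365 = €2,503.7507
18 September – 14 December 2019: 88 days at 8 mills → €3,077,000 × 0.8% × 88/365 = €5,934.8164
15 December – 31 December 2019: 17 days at 26 mills → €3,077,000 × 2.6% × 17/365 = €3,726.1205
Total = €89,410.0329

€89,410.03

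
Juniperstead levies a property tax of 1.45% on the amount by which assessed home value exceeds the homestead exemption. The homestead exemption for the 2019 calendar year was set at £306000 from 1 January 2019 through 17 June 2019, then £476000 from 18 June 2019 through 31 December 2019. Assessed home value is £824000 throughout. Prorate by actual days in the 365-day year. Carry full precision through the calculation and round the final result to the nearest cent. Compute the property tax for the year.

£6180.58

1 January – 17 June 2019: 168 days, exemption £306000 → (£824000 − £306000) × 1.45% × 168/365 = £3457.1178
18 June – 31 December 2019: 197 days, exemption £476000 → (£824000 − £476000) × 1.45% × 197/365 = £2723.4575
Total = £6180.5753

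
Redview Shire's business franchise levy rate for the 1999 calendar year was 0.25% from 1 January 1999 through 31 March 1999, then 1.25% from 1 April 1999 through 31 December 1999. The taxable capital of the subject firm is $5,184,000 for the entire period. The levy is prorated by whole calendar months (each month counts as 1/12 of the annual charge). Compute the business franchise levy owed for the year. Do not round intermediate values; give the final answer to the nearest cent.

$51,840.00

1 January – 31 March 1999: 3 months at 0.25% → $5,184,000 × 0.25% × 3/12 = $3,240.0000
1 April – 31 December 1999: 9 months at 1.25% → $5,184,000 × 1.25% × 9/12 = $48,600.0000
Total = $51,840.0000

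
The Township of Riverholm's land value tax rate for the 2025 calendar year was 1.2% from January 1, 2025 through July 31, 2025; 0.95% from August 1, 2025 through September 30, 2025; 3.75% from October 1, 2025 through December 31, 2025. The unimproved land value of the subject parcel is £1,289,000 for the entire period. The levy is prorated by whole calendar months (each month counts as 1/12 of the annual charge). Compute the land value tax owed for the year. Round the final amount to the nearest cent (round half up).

£23,148.29

January 1 – July 31, 2025: 7 months at 1.2% → £1,289,000 × 1.2% × 7/12 = £9,023.0000
August 1 – September 30, 2025: 2 months at 0.95% → £1,289,000 × 0.95% × 2/12 = £2,040.9167
October 1 – December 31, 2025: 3 months at 3.75% → £1,289,000 × 3.75% × 3/12 = £12,084.3750
Total = £23,148.2917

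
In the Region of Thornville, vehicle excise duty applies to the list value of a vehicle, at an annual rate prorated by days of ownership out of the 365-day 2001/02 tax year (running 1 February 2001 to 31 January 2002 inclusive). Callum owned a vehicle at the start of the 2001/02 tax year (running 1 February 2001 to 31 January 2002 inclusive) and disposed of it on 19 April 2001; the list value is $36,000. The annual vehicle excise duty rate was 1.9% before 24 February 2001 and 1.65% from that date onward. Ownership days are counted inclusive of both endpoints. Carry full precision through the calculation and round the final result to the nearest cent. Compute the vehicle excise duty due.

1 February – 23 February 2001: 23 days at 1.9% → $36,000 × 1.9% × 23/365 = $43.1014
24 February – 19 April 2001: 55 days at 1.65% → $36,000 × 1.65% × 55/365 = $89.5068
Total = $132.6082

$132.61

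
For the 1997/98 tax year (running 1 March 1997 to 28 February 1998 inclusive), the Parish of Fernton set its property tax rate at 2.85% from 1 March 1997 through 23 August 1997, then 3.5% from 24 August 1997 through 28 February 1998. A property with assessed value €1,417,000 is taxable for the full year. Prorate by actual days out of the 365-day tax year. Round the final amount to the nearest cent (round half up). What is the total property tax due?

1 March – 23 August 1997: 176 days at 2.85% → €1,417,000 × 2.85% × 176/365 = €19,473.0740
24 August 1997 – 28 February 1998: 189 days at 3.5% → €1,417,000 × 3.5% × 189/365 = €25,680.6986
Total = €45,153.7726

€45,153.77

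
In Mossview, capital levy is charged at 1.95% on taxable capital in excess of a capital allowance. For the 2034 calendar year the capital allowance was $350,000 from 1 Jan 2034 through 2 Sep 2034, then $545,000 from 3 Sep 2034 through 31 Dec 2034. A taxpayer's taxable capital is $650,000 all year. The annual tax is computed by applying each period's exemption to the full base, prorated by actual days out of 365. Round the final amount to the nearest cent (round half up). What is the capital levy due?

$4,599.86

1 Jan – 2 Sep 2034: 245 days, exemption $350,000 → ($650,000 − $350,000) × 1.95% × 245/365 = $3,926.7123
3 Sep – 31 Dec 2034: 120 days, exemption $545,000 → ($650,000 − $545,000) × 1.95% × 120/365 = $673.1507
Total = $4,599.8630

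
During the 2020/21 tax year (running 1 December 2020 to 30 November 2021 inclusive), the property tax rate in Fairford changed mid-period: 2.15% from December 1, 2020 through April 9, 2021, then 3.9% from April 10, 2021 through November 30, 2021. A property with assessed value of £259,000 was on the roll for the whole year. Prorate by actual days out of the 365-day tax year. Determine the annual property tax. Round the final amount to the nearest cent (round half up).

£8,486.68

December 1, 2020 – April 9, 2021: 130 days at 2.15% → £259,000 × 2.15% × 130/365 = £1,983.3014
April 10 – November 30, 2021: 235 days at 3.9% → £259,000 × 3.9% × 235/365 = £6,503.3836
Total = £8,486.6849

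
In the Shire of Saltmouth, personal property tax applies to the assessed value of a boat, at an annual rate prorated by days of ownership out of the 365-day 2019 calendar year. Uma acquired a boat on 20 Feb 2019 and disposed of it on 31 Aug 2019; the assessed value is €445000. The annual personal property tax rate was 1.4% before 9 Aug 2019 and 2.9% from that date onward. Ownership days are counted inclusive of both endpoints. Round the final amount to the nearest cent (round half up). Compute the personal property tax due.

€3714.84

20 Feb – 8 Aug 2019: 170 days at 1.4% → €445000 × 1.4% × 170/365 = €2901.6438
9 Aug – 31 Aug 2019: 23 days at 2.9% → €445000 × 2.9% × 23/365 = €813.1918
Total = €3714.8356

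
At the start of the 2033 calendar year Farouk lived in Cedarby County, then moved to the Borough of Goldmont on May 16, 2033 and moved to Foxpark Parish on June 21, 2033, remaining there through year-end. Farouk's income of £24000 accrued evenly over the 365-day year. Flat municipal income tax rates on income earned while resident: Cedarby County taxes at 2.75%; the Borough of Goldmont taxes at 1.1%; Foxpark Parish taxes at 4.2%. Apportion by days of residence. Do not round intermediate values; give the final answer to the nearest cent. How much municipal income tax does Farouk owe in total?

£805.91

Cedarby County, January 1 – May 15, 2033: 135 days → £24000 × 2.75% × 135/365 = £244.1096
The Borough of Goldmont, May 16 – June 20, 2033: 36 days → £24000 × 1.1% × 36/365 = £26.0384
Foxpark Parish, June 21 – December 31, 2033: 194 days → £24000 × 4.2% × 194/365 = £535.7589
Total = £805.9068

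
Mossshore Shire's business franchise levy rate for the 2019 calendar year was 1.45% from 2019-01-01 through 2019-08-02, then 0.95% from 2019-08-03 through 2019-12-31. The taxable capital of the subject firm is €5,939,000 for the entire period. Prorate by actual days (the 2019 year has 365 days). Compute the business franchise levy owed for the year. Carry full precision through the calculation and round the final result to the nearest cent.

2019-01-01 to 2019-08-02: 214 days at 1.45% → €5,939,000 × 1.45% × 214/365 = €50,489.6356
2019-08-03 to 2019-12-31: 151 days at 0.95% → €5,939,000 × 0.95% × 151/365 = €23,341.0836
Total = €73,830.7192

€73,830.72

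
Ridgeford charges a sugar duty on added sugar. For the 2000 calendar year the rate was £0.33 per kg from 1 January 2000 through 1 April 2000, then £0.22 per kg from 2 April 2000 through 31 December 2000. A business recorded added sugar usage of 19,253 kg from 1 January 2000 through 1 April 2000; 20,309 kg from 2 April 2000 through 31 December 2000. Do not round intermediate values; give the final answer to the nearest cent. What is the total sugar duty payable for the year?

£10,821.47

1 January – 1 April 2000: 19,253 kg at £0.33/kg → £6,353.49
2 April – 31 December 2000: 20,309 kg at £0.22/kg → £4,467.98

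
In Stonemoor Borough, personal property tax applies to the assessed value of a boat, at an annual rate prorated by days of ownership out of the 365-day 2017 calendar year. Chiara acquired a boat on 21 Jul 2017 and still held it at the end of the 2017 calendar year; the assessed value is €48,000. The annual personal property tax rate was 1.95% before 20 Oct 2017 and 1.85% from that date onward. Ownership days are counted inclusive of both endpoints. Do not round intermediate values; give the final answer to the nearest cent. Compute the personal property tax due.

€410.96

21 Jul – 19 Oct 2017: 91 days at 1.95% → €48,000 × 1.95% × 91/365 = €233.3589
20 Oct – 31 Dec 2017: 73 days at 1.85% → €48,000 × 1.85% × 73/365 = €177.6000
Total = €410.9589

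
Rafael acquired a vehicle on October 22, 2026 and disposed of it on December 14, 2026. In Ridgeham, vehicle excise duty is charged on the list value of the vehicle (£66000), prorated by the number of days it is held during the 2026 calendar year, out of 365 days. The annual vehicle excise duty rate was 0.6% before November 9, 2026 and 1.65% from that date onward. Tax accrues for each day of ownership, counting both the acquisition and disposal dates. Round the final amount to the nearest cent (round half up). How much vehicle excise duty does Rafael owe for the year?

October 22 – November 8, 2026: 18 days at 0.6% → £66000 × 0.6% × 18/365 = £19.5288
November 9 – December 14, 2026: 36 days at 1.65% → £66000 × 1.65% × 36/365 = £107.4082
Total = £126.9370

£126.94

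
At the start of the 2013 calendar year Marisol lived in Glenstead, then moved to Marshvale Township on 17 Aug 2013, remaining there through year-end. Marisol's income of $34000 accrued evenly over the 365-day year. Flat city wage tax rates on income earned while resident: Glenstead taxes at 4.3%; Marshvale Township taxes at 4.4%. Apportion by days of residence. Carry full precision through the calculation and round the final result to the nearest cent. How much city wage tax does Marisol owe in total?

Glenstead, 1 Jan – 16 Aug 2013: 228 days → $34000 × 4.3% × 228/365 = $913.2493
Marshvale Township, 17 Aug – 31 Dec 2013: 137 days → $34000 × 4.4% × 137/365 = $561.5123
Total = $1474.7616

$1474.76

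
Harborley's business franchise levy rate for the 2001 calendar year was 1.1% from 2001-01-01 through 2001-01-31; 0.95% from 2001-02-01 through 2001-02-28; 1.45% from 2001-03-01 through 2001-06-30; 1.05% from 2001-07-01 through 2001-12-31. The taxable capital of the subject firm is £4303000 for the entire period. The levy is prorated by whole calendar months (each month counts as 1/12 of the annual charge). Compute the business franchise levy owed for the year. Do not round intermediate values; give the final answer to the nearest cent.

£50739.54

2001-01-01 to 2001-01-31: 1 month at 1.1% → £4303000 × 1.1% × 1/12 = £3944.4167
2001-02-01 to 2001-02-28: 1 month at 0.95% → £4303000 × 0.95% × 1/12 = £3406.5417
2001-03-01 to 2001-06-30: 4 months at 1.45% → £4303000 × 1.45% × 4/12 = £20797.8333
2001-07-01 to 2001-12-31: 6 months at 1.05% → £4303000 × 1.05% × 6/12 = £22590.7500
Total = £50739.5417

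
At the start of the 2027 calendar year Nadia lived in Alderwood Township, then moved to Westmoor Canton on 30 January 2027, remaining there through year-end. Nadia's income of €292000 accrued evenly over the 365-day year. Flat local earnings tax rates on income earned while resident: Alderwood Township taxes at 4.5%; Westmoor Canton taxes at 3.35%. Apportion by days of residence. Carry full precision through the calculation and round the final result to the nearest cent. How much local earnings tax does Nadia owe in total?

€10048.80

Alderwood Township, 1 January – 29 January 2027: 29 days → €292000 × 4.5% × 29/365 = €1044.0000
Westmoor Canton, 30 January – 31 December 2027: 336 days → €292000 × 3.35% × 336/365 = €9004.8000
Total = €10048.8000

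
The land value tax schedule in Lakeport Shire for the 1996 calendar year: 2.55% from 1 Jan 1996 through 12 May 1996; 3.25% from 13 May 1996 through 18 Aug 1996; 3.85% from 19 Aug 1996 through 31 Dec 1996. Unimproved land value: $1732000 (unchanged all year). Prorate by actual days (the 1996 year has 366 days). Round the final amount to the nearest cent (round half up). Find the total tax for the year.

$55717.40

1 Jan – 12 May 1996: 133 days at 2.55% → $1732000 × 2.55% × 133/366 = $16049.3934
13 May – 18 Aug 1996: 98 days at 3.25% → $1732000 × 3.25% × 98/366 = $15072.1858
19 Aug – 31 Dec 1996: 135 days at 3.85% → $1732000 × 3.85% × 135/366 = $24595.8197
Total = $55717.3989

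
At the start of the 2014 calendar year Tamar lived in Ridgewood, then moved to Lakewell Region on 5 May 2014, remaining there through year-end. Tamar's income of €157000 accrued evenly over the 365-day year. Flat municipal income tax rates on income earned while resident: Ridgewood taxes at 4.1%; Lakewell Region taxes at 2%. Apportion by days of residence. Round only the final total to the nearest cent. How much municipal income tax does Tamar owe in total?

Ridgewood, 1 January – 4 May 2014: 124 days → €157000 × 4.1% × 124/365 = €2186.8164
Lakewell Region, 5 May – 31 December 2014: 241 days → €157000 × 2% × 241/365 = €2073.2603
Total = €4260.0767

€4260.08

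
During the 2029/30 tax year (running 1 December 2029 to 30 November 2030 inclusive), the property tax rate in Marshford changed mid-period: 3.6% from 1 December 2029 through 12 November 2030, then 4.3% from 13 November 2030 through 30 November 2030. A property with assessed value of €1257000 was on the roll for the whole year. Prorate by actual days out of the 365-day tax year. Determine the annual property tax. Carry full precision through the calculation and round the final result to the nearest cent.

1 December 2029 – 12 November 2030: 347 days at 3.6% → €1257000 × 3.6% × 347/365 = €43020.3945
13 November – 30 November 2030: 18 days at 4.3% → €1257000 × 4.3% × 18/365 = €2665.5288
Total = €45685.9233

€45685.92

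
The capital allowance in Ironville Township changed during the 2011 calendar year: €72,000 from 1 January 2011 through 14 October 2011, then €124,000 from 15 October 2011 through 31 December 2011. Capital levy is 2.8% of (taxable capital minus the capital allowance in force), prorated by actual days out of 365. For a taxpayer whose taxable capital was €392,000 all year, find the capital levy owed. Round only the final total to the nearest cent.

€8,648.85

1 January – 14 October 2011: 287 days, exemption €72,000 → (€392,000 − €72,000) × 2.8% × 287/365 = €7,045.2603
15 October – 31 December 2011: 78 days, exemption €124,000 → (€392,000 − €124,000) × 2.8% × 78/365 = €1,603.5945
Total = €8,648.8548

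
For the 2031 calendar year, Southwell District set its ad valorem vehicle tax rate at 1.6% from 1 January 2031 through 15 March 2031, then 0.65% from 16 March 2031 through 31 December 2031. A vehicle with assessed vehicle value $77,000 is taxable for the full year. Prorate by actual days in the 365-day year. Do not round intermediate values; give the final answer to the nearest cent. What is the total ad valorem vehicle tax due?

$648.80

1 January – 15 March 2031: 74 days at 1.6% → $77,000 × 1.6% × 74/365 = $249.7753
16 March – 31 December 2031: 291 days at 0.65% → $77,000 × 0.65% × 291/365 = $399.0288
Total = $648.8041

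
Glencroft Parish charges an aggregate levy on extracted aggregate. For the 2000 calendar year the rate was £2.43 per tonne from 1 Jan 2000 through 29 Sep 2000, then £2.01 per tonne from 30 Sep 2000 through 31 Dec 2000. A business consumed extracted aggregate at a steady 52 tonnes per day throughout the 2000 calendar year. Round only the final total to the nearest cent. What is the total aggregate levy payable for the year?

1 Jan – 29 Sep 2000: 273 days × 52 tonnes/day = 14,196 tonnes at £2.43/tonne → £34496.28
30 Sep – 31 Dec 2000: 93 days × 52 tonnes/day = 4,836 tonnes at £2.01/tonne → £9720.36

£44216.64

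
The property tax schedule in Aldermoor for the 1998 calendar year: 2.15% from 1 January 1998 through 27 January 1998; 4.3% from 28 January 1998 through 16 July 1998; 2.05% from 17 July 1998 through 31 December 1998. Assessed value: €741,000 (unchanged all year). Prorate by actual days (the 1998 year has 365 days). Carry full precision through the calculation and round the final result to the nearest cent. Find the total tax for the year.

€23,010.59

1 January – 27 January 1998: 27 days at 2.15% → €741,000 × 2.15% × 27/365 = €1,178.4945
28 January – 16 July 1998: 170 days at 4.3% → €741,000 × 4.3% × 170/365 = €14,840.3014
17 July – 31 December 1998: 168 days at 2.05% → €741,000 × 2.05% × 168/365 = €6,991.7918
Total = €23,010.5877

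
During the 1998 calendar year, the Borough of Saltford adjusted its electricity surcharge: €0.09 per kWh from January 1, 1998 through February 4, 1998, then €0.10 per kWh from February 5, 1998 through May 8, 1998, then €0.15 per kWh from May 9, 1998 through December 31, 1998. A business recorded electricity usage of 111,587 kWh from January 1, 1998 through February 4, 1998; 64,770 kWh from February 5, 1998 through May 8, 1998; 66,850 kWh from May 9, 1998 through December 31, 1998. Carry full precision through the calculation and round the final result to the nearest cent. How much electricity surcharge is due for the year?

€26,547.33

January 1 – February 4, 1998: 111,587 kWh at €0.09/kWh → €10,042.83
February 5 – May 8, 1998: 64,770 kWh at €0.10/kWh → €6,477.00
May 9 – December 31, 1998: 66,850 kWh at €0.15/kWh → €10,027.50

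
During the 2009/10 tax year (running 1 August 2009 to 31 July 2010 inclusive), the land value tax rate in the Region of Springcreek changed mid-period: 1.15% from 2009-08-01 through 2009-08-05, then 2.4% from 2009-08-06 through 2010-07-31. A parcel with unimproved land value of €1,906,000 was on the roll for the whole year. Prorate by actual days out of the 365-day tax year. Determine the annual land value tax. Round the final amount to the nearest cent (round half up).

€45,417.63

2009-08-01 to 2009-08-05: 5 days at 1.15% → €1,906,000 × 1.15% × 5/365 = €300.2603
2009-08-06 to 2010-07-31: 360 days at 2.4% → €1,906,000 × 2.4% × 360/365 = €45,117.3699
Total = €45,417.6301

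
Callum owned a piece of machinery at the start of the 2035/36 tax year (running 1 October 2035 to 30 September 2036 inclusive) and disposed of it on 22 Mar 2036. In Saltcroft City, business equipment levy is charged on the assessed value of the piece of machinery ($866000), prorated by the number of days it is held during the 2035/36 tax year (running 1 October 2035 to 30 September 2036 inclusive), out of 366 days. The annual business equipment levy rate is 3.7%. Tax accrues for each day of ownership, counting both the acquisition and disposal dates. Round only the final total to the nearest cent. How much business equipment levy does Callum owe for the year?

Days held (1 Oct 2035 – 22 Mar 2036): 174 out of 366
Tax = $866000 × 3.7% × 174/366 = $15233.0820

$15233.08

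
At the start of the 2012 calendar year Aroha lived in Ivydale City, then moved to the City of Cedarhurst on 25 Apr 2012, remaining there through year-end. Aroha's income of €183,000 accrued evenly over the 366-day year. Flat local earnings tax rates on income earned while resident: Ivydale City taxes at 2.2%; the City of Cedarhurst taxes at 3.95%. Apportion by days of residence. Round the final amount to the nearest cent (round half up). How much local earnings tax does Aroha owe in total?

€6,222.25

Ivydale City, 1 Jan – 24 Apr 2012: 115 days → €183,000 × 2.2% × 115/366 = €1,265.0000
The City of Cedarhurst, 25 Apr – 31 Dec 2012: 251 days → €183,000 × 3.95% × 251/366 = €4,957.2500
Total = €6,222.2500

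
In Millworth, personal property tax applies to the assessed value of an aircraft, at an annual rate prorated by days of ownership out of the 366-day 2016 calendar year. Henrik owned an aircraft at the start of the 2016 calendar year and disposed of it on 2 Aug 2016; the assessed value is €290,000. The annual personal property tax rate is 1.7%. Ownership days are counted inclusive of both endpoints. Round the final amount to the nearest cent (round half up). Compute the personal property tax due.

€2,896.04

Days held (1 Jan – 2 Aug 2016): 215 out of 366
Tax = €290,000 × 1.7% × 215/366 = €2,896.0383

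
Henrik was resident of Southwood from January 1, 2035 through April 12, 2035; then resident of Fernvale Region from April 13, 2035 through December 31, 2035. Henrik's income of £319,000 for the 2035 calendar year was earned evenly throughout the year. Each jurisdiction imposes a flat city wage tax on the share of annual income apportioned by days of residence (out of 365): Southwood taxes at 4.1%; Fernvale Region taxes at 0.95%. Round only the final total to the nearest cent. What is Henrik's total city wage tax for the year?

Southwood, January 1 – April 12, 2035: 102 days → £319,000 × 4.1% × 102/365 = £3,654.9534
Fernvale Region, April 13 – December 31, 2035: 263 days → £319,000 × 0.95% × 263/365 = £2,183.6205
Total = £5,838.5740

£5,838.57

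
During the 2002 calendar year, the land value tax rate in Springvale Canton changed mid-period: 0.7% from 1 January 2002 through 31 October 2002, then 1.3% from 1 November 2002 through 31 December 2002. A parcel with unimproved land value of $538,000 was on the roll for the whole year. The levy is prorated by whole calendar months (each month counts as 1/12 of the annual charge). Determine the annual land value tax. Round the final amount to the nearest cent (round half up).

1 January – 31 October 2002: 10 months at 0.7% → $538,000 × 0.7% × 10/12 = $3,138.3333
1 November – 31 December 2002: 2 months at 1.3% → $538,000 × 1.3% × 2/12 = $1,165.6667
Total = $4,304.0000

$4,304.00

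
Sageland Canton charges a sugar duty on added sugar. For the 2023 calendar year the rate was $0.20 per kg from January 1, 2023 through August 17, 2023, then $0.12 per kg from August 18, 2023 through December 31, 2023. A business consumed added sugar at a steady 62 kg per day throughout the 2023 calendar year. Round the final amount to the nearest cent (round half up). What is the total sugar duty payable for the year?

January 1 – August 17, 2023: 229 days × 62 kg/day = 14,198 kg at $0.20/kg → $2,839.60
August 18 – December 31, 2023: 136 days × 62 kg/day = 8,432 kg at $0.12/kg → $1,011.84

$3,851.44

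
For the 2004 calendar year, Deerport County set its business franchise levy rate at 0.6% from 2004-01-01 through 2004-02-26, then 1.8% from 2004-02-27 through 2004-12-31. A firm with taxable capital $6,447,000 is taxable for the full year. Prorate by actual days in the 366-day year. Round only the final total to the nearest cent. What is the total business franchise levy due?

$103,997.51

2004-01-01 to 2004-02-26: 57 days at 0.6% → $6,447,000 × 0.6% × 57/366 = $6,024.2459
2004-02-27 to 2004-12-31: 309 days at 1.8% → $6,447,000 × 1.8% × 309/366 = $97,973.2623
Total = $103,997.5082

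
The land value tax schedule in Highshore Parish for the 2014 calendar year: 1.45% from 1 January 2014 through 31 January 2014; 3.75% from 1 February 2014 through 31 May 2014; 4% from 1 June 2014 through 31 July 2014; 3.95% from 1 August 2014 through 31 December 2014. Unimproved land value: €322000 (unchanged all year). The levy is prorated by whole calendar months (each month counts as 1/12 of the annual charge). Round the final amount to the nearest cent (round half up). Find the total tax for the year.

€11860.33

1 January – 31 January 2014: 1 month at 1.45% → €322000 × 1.45% × 1/12 = €389.0833
1 February – 31 May 2014: 4 months at 3.75% → €322000 × 3.75% × 4/12 = €4025.0000
1 June – 31 July 2014: 2 months at 4% → €322000 × 4% × 2/12 = €2146.6667
1 August – 31 December 2014: 5 months at 3.95% → €322000 × 3.95% × 5/12 = €5299.5833
Total = €11860.3333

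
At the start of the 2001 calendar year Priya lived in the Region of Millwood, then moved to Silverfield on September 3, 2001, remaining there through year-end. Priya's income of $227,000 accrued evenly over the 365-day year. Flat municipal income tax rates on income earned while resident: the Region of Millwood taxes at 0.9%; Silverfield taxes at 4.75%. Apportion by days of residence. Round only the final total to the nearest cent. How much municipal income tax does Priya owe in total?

The Region of Millwood, January 1 – September 2, 2001: 245 days → $227,000 × 0.9% × 245/365 = $1,371.3288
Silverfield, September 3 – December 31, 2001: 120 days → $227,000 × 4.75% × 120/365 = $3,544.9315
Total = $4,916.2603

$4,916.26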